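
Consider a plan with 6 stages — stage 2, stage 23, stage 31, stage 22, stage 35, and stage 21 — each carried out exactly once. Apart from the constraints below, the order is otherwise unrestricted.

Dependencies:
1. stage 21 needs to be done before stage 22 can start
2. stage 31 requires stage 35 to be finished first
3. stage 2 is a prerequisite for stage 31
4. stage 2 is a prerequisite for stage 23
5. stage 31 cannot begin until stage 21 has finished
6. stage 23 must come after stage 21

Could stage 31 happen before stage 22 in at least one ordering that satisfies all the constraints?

Yes

Nothing in the constraints forces stage 22 before stage 31 — there is no chain from stage 22 to stage 31.
That means at least one valid schedule has stage 31 before stage 22.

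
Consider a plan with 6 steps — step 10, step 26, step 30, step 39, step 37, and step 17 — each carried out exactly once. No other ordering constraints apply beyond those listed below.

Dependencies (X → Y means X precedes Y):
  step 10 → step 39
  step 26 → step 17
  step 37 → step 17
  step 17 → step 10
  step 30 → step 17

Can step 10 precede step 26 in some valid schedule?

No

There is a dependency chain step 26 → step 17 → step 10, so step 10 always comes after step 26.
Hence step 10 can never be scheduled before step 26.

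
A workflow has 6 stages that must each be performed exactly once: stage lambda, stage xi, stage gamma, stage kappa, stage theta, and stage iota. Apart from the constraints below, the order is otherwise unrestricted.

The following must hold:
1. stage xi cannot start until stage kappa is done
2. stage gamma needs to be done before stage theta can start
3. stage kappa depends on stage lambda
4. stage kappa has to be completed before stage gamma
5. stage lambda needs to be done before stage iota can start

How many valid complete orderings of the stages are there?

Stage lambda is the only stage with nothing required before it, so every ordering starts there.
Systematically extending each partial ordering one stage at a time and counting, there are 15 complete orderings.

15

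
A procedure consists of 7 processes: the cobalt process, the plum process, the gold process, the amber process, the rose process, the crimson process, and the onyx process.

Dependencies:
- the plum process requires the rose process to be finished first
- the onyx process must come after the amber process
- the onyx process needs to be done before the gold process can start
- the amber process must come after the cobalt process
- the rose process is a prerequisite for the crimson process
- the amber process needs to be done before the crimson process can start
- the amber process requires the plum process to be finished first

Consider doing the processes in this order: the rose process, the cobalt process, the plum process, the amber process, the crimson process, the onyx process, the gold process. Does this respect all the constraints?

Yes

Checking each listed constraint against this order: for instance, the rose process is in position 1 and the crimson process in position 5, so that constraint holds — and the remaining constraints check out the same way.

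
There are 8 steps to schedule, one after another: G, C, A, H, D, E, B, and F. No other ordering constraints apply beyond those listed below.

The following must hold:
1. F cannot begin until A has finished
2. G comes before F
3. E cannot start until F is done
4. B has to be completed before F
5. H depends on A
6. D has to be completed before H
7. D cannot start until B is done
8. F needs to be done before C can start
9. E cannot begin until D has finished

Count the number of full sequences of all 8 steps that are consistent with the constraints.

3 steps have no prerequisites (G, A, B), so any of them could come first.
Counting all ways to extend the partial order to a total order gives 150.

150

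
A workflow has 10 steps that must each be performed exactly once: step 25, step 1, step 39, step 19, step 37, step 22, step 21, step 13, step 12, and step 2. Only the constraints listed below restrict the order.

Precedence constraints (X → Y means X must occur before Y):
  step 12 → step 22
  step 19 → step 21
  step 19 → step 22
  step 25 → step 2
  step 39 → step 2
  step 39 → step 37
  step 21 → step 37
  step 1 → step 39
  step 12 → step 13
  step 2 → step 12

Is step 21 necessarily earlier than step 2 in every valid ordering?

No

Nothing in the constraints links step 21 and step 2; they are unordered relative to each other.
There exist valid orderings with step 2 before step 21, so step 21 is not required to come first.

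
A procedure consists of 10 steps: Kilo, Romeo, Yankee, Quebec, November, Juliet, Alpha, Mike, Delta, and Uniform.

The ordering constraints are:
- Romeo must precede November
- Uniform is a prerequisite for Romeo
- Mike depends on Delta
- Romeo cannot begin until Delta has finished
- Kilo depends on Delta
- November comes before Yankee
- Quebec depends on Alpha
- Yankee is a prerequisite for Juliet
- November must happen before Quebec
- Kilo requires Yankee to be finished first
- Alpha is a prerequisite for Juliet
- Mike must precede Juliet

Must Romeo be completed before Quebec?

Tracing the constraints gives a chain: Romeo → November → Quebec.
So Romeo must precede Quebec in any valid ordering.

Yes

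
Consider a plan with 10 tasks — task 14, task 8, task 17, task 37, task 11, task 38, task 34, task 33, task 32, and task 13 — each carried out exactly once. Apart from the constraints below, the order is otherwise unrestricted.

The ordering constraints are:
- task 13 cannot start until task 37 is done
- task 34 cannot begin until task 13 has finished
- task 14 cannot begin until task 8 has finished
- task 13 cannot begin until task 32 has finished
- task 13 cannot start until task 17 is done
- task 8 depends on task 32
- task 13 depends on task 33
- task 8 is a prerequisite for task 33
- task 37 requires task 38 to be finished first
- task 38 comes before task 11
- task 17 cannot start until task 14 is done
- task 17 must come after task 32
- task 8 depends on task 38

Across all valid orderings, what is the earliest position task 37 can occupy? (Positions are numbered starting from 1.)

Working backwards through the constraints from task 37, its only required predecessor is task 38.
With 1 mandatory predecessor, the earliest task 37 can sit is position 1+1 = 2, and placing just that one first achieves it.

2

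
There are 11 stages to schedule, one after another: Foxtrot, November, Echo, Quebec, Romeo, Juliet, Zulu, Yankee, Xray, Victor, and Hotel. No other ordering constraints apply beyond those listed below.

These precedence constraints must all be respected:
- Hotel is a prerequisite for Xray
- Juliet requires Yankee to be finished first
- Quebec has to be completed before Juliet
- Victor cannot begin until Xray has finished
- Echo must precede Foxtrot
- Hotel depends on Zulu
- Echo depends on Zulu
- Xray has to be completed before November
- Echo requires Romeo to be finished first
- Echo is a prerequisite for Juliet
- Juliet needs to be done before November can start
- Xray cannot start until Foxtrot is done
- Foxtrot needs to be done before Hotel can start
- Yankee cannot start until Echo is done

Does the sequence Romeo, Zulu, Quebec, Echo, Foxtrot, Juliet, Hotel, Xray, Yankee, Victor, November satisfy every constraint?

The sequence places Juliet ahead of Yankee.
Since Yankee is required before Juliet, the ordering is invalid.

No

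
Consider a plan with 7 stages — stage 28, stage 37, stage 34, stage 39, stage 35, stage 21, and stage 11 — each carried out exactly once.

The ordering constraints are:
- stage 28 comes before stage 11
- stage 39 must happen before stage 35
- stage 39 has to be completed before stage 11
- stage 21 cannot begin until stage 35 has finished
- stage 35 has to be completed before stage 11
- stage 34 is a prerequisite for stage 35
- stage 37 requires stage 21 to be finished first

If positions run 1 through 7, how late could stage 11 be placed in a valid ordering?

7

Nothing depends on stage 11, so it can be the final stage, position 7.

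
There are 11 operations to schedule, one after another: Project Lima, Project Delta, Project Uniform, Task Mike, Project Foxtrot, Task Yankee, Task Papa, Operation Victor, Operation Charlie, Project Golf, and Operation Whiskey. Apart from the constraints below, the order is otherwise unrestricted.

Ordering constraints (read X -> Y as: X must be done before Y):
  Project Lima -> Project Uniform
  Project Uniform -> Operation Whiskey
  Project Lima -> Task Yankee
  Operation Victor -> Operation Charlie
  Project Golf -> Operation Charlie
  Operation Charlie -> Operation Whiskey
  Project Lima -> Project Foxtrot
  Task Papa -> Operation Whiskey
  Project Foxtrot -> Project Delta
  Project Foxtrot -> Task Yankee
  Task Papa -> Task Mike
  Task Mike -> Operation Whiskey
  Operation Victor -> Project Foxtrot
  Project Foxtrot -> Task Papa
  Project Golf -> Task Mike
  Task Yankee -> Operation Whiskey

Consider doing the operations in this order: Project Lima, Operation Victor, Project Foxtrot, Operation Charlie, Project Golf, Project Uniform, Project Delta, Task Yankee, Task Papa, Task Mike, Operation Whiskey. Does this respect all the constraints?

The sequence places Operation Charlie ahead of Project Golf.
Since Project Golf is required before Operation Charlie, the ordering is invalid.

No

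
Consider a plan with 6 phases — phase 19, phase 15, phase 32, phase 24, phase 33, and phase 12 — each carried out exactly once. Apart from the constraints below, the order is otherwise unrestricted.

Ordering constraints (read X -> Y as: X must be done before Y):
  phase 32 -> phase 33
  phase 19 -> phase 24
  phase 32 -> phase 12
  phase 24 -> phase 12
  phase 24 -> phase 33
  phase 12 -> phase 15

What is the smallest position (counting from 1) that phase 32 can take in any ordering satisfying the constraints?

1

No constraint forces any other phase before phase 32, so it can be placed first.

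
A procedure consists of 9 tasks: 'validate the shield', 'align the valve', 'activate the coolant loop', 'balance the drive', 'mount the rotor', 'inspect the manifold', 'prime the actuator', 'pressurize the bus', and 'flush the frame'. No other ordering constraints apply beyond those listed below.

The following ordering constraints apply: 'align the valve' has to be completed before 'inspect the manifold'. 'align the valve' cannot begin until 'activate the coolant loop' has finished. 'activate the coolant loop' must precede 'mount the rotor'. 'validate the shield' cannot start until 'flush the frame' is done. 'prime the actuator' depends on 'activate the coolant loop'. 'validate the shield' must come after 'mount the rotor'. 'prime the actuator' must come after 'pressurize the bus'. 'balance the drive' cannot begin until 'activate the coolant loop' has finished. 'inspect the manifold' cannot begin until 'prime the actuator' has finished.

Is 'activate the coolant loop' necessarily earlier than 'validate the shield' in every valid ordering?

Chaining the stated constraints: 'activate the coolant loop' → 'mount the rotor' → 'validate the shield'.
So 'activate the coolant loop' must precede 'validate the shield' in any valid ordering.

Yes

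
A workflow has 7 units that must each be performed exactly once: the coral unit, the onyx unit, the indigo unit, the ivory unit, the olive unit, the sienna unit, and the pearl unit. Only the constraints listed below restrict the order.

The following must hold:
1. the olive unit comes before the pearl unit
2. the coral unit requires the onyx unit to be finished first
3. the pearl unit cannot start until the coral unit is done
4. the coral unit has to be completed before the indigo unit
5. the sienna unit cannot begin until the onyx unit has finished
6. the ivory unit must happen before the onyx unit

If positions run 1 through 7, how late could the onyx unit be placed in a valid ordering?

3

Following every chain forward from the onyx unit, the units that must come later are the coral unit, the indigo unit, the sienna unit, the pearl unit — 4 of them.
So at least 4 units follow the onyx unit, putting the onyx unit no later than position 3. That position is achievable by scheduling everything else first.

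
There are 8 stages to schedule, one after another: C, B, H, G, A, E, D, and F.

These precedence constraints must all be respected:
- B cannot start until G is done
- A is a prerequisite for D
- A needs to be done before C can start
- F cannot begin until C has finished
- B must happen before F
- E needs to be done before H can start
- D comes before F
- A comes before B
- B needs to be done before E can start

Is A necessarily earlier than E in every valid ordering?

Yes

There is a constraint chain A → B → E.
Hence A necessarily comes before E.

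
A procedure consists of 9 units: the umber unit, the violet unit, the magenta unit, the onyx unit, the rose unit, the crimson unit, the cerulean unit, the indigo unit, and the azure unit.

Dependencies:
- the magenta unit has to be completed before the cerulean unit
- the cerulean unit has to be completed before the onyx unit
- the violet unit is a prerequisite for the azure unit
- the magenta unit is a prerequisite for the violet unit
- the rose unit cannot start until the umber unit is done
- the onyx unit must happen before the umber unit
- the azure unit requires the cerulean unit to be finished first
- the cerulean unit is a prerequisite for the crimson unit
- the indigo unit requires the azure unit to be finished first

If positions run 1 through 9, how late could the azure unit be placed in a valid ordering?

The only unit forced after the azure unit (directly or by a chain) is the indigo unit.
With 1 mandatory successor out of 9 units total, the latest slot for the azure unit is 9−1 = 8, and it's reachable by doing all non-successors before the azure unit.

8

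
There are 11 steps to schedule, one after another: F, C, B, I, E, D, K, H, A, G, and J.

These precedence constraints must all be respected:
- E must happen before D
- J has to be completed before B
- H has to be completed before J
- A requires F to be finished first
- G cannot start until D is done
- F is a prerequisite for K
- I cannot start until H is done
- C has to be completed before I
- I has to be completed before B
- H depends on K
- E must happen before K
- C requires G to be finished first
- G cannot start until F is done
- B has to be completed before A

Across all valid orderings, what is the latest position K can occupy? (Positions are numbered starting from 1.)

Every step that must follow K has to come after it. Tracing all chains starting from K, those steps are: B, I, H, A, J — 5 in total.
So at least 5 steps follow K, putting K no later than position 6. That position is achievable by scheduling everything else first.

6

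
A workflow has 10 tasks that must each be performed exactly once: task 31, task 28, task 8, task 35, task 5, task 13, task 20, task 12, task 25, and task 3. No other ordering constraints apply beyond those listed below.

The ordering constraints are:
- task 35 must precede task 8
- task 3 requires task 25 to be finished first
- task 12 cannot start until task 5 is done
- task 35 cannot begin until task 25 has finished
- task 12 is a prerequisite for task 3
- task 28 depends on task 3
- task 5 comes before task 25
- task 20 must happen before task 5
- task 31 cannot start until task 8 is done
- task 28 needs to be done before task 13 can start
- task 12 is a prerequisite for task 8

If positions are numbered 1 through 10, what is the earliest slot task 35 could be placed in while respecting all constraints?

Every task that must precede task 35 has to come before it. Tracing all chains that end at task 35, those tasks are: task 5, task 20, task 25 — 3 in total.
So at minimum 3 tasks come before task 35, putting task 35 no earlier than position 4. That position is achievable by scheduling exactly those predecessors first.

4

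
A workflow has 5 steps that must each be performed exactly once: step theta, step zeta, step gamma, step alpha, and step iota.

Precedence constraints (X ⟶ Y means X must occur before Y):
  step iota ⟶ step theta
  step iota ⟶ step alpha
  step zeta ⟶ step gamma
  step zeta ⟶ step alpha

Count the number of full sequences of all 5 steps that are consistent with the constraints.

16

The steps with no prerequisites are step zeta, step iota; any of them can be placed first.
Counting all ways to extend the partial order to a total order gives 16.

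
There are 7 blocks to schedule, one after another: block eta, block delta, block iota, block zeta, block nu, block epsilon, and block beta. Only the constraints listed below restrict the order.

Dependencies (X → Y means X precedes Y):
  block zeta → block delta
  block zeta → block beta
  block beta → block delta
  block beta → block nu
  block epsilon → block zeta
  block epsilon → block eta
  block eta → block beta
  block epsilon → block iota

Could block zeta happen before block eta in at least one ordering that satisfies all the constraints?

Nothing in the constraints forces block eta before block zeta — there is no chain from block eta to block zeta.
That means at least one valid schedule has block zeta before block eta.

Yes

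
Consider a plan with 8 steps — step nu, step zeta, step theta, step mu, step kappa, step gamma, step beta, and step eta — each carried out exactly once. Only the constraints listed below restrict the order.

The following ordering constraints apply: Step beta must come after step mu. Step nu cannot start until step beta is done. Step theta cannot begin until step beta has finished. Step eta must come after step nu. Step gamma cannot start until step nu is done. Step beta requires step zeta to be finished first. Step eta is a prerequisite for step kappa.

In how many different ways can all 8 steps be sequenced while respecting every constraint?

30

The steps with no prerequisites are step zeta, step mu; any of them can be placed first.
Systematically extending each partial ordering one step at a time and counting, there are 30 complete orderings.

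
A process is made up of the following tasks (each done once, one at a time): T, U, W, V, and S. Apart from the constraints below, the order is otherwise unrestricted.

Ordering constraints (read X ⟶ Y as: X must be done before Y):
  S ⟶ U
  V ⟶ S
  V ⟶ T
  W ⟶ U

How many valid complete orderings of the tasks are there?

2 tasks have no prerequisites (W, V), so any of them could come first.
Systematically extending each partial ordering one task at a time and counting, there are 11 complete orderings.

11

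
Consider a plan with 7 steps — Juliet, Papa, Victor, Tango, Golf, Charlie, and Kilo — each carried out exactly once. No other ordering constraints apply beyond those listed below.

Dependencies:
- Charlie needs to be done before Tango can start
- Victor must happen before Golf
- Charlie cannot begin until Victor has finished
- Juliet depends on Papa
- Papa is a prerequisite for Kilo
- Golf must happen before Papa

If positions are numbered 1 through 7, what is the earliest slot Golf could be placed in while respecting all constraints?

2

The only step forced before Golf (directly or transitively) is Victor.
So at minimum 1 step comes before Golf, putting Golf no earlier than position 2. That position is achievable by scheduling exactly that predecessor first.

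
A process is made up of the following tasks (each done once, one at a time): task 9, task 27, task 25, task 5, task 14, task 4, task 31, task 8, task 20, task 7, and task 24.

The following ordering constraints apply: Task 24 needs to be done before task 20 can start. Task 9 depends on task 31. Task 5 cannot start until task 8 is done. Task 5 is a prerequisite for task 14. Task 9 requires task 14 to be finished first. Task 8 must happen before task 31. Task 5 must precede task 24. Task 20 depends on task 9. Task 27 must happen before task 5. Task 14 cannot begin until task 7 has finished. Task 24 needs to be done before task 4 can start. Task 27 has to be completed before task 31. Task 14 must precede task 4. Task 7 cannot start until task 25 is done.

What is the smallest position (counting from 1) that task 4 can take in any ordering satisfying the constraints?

Every task that must precede task 4 has to come before it. Tracing all chains that end at task 4, those tasks are: task 27, task 25, task 5, task 14, task 8, task 7, task 24 — 7 in total.
With 7 mandatory predecessors, the earliest task 4 can sit is position 7+1 = 8, and placing just those 7 first achieves it.

8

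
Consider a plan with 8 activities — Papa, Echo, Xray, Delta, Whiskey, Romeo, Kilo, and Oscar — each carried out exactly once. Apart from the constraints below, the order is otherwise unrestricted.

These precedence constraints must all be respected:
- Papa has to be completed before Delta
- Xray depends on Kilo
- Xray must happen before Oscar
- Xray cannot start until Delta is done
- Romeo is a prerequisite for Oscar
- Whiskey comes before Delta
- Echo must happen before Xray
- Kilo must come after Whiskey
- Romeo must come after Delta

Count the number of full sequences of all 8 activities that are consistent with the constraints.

67

The activities with no prerequisites are Papa, Echo, Whiskey; any of them can be placed first.
Systematically extending each partial ordering one activity at a time and counting, there are 67 complete orderings.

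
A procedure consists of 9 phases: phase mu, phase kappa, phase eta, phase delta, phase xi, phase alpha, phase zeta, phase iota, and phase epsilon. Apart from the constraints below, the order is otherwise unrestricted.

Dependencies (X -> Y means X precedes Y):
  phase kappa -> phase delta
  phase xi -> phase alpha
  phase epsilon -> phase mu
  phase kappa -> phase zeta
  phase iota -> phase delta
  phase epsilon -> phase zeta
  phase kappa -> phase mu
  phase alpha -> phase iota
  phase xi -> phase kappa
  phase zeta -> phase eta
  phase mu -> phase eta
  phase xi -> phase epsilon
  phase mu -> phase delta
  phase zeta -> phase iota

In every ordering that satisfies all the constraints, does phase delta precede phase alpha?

In fact the dependencies run the other way: phase alpha → phase iota → phase delta.
So phase delta never precedes phase alpha.

No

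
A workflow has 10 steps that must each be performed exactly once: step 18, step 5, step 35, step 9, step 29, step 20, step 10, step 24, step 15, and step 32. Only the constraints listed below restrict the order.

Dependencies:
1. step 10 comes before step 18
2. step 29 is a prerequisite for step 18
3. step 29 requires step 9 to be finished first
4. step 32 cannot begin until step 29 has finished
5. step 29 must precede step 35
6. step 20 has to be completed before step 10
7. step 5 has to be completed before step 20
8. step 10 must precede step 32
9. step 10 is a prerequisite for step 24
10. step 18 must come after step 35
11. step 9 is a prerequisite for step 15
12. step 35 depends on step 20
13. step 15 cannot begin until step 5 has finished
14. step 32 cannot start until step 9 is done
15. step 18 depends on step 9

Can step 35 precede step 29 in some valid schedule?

Following step 29 → step 35, step 29 must precede step 35 in every valid ordering.
So no valid ordering can have step 35 before step 29.

No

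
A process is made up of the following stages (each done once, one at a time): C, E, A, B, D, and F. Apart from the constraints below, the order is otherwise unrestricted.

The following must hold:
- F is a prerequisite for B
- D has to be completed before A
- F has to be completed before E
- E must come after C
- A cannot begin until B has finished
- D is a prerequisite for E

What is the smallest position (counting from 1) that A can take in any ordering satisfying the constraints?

Every stage that must precede A has to come before it. Tracing all chains that end at A, those stages are: B, D, F — 3 in total.
So at minimum 3 stages come before A, putting A no earlier than position 4. That position is achievable by scheduling exactly those predecessors first.

4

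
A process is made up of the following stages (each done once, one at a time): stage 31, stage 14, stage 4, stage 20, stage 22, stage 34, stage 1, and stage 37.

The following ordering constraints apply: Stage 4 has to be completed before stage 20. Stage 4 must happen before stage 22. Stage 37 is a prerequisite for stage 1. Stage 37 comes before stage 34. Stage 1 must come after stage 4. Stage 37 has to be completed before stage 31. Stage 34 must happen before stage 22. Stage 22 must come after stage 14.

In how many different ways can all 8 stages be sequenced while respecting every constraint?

3 stages have no prerequisites (stage 14, stage 4, stage 37), so any of them could come first.
Enumerating by repeatedly choosing an available stage (one whose prerequisites are all placed) gives 1076 distinct complete orderings.

1076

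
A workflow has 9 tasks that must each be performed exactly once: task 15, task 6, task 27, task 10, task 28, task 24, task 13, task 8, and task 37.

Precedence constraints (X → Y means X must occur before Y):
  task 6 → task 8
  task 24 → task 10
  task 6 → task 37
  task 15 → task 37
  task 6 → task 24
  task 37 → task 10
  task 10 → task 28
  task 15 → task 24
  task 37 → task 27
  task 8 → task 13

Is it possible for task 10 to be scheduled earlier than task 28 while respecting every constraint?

Yes

The constraints force task 10 before task 28, so yes — every valid ordering has task 10 earlier.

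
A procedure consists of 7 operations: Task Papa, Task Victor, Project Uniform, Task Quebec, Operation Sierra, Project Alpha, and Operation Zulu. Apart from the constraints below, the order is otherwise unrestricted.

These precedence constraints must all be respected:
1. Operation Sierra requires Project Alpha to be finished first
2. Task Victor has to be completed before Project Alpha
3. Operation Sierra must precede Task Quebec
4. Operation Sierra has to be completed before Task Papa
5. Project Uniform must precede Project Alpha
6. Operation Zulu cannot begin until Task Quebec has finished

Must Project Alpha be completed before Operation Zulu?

Yes

There is a constraint chain Project Alpha → Operation Sierra → Task Quebec → Operation Zulu.
That forces Project Alpha before Operation Zulu in every valid schedule.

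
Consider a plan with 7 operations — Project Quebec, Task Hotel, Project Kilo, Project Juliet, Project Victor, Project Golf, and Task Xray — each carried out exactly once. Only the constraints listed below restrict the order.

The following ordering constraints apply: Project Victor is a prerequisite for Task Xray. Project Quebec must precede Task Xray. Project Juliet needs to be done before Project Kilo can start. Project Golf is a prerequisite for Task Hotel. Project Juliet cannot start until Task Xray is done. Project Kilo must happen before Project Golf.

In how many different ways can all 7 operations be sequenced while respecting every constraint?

2

2 operations have no prerequisites (Project Quebec, Project Victor), so any of them could come first.
Systematically extending each partial ordering one operation at a time and counting, there are 2 complete orderings.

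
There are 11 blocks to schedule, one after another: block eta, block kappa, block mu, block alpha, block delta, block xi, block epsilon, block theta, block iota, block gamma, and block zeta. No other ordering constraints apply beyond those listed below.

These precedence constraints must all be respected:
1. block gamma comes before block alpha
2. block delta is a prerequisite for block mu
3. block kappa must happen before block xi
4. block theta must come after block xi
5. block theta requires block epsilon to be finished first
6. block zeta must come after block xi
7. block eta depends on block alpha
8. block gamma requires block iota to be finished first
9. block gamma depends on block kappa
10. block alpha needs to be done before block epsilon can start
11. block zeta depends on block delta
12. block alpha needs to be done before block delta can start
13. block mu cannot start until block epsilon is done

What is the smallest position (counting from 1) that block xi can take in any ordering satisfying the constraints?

2

The only block forced before block xi (directly or transitively) is block kappa.
With 1 mandatory predecessor, the earliest block xi can sit is position 1+1 = 2, and placing just that one first achieves it.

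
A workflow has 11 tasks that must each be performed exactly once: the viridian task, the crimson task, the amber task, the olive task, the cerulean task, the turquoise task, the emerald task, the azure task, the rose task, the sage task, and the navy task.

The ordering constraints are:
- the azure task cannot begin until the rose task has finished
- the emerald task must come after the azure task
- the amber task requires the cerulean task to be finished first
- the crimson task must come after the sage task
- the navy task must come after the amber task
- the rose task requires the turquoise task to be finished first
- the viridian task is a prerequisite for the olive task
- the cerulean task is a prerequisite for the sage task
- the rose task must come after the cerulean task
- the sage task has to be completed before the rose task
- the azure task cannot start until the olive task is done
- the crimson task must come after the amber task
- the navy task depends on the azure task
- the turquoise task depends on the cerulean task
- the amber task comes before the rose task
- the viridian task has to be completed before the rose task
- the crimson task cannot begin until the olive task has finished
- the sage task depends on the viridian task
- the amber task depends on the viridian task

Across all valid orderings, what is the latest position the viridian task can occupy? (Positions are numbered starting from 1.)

Following every chain forward from the viridian task, the tasks that must come later are the crimson task, the amber task, the olive task, the emerald task, the azure task, the rose task, the sage task, the navy task — 8 of them.
So at least 8 tasks follow the viridian task, putting the viridian task no later than position 3. That position is achievable by scheduling everything else first.

3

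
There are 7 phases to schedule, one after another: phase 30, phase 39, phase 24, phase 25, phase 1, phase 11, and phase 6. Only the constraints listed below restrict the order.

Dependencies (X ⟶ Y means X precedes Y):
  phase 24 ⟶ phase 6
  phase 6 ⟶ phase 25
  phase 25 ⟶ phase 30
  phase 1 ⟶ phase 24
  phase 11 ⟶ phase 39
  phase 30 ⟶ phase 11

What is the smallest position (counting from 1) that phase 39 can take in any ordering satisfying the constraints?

Every phase that must precede phase 39 has to come before it. Tracing all chains that end at phase 39, those phases are: phase 30, phase 24, phase 25, phase 1, phase 11, phase 6 — 6 in total.
With 6 mandatory predecessors, the earliest phase 39 can sit is position 6+1 = 7, and placing just those 6 first achieves it.

7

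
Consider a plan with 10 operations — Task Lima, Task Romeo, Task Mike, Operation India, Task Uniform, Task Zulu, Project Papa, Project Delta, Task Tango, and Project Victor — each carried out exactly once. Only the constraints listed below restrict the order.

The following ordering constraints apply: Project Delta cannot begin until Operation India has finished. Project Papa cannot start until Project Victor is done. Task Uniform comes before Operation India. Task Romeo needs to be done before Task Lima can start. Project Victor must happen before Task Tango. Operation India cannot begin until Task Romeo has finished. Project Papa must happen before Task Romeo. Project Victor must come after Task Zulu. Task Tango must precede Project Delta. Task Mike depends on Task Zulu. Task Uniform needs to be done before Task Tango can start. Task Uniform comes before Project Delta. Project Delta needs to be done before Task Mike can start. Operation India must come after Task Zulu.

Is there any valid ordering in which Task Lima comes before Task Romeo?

No

Following Task Romeo → Task Lima, Task Romeo must precede Task Lima in every valid ordering.
So no valid ordering can have Task Lima before Task Romeo.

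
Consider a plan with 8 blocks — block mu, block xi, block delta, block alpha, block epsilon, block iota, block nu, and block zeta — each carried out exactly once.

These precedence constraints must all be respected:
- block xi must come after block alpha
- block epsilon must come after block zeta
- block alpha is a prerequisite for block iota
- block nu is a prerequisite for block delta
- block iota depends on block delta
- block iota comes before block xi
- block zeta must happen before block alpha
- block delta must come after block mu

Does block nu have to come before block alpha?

Nothing in the constraints links block nu and block alpha; they are unordered relative to each other.
There exist valid orderings with block alpha before block nu, so block nu is not required to come first.

No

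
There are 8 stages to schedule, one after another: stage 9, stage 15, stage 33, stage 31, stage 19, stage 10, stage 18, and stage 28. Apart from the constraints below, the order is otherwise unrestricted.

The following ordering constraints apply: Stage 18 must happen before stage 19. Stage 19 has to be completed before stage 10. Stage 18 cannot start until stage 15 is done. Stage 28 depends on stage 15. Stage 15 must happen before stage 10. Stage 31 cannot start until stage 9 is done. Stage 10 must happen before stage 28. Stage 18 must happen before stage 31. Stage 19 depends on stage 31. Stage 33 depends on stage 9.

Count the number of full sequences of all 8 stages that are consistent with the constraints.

18

2 stages have no prerequisites (stage 9, stage 15), so any of them could come first.
Counting all ways to extend the partial order to a total order gives 18.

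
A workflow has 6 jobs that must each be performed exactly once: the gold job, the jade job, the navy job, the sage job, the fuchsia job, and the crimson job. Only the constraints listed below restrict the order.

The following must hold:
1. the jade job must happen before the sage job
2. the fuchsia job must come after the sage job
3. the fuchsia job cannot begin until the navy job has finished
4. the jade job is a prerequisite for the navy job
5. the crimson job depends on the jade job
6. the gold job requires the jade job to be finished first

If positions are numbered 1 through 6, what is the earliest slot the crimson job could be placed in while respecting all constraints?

The only job forced before the crimson job (directly or transitively) is the jade job.
With 1 mandatory predecessor, the earliest the crimson job can sit is position 1+1 = 2, and placing just that one first achieves it.

2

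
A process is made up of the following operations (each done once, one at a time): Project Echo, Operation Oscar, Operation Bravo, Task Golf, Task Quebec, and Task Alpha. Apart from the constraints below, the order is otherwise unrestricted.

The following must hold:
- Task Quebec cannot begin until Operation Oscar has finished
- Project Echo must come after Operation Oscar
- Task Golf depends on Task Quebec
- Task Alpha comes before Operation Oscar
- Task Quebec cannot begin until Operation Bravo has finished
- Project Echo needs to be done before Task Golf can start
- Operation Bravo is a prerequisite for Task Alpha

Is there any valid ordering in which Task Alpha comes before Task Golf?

Yes

The constraints force Task Alpha before Task Golf, so yes — every valid ordering has Task Alpha earlier.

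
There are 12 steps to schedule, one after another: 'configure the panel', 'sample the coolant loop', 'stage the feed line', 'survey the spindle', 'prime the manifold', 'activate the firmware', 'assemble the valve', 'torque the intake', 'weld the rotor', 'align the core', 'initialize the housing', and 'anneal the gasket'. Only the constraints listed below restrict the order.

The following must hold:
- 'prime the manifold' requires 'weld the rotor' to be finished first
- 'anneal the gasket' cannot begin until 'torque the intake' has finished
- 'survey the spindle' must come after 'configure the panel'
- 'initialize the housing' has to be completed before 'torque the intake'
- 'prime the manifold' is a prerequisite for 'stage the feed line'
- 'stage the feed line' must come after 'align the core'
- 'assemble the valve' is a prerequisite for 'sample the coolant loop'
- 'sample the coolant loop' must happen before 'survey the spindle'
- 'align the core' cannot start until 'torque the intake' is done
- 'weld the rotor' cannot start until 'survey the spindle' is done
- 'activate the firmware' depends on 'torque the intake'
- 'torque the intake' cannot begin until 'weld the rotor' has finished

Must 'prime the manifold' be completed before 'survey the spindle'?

The constraints actually force 'survey the spindle' before 'prime the manifold' (via 'survey the spindle' → 'weld the rotor' → 'prime the manifold'), not the other way around.
So 'prime the manifold' never precedes 'survey the spindle'.

No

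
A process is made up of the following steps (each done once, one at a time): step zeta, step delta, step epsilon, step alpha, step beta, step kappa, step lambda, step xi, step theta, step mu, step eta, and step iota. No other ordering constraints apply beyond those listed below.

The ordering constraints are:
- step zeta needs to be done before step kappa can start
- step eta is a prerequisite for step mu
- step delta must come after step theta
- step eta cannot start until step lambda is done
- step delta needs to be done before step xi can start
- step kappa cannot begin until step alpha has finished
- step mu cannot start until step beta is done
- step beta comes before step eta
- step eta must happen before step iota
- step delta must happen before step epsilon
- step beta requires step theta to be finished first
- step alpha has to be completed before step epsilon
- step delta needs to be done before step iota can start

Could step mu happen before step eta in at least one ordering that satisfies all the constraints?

No

Following step eta → step mu, step eta must precede step mu in every valid ordering.
Hence step mu can never be scheduled before step eta.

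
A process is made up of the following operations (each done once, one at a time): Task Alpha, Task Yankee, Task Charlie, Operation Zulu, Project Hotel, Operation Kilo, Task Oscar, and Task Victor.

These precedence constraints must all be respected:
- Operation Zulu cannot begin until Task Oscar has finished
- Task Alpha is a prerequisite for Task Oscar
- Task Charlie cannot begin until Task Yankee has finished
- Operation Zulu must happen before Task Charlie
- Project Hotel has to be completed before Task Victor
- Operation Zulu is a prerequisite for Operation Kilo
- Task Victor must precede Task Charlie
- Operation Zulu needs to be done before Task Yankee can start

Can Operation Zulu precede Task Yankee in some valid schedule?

Operation Zulu is actually forced before Task Yankee by the constraints, so certainly some valid ordering has Operation Zulu first.

Yes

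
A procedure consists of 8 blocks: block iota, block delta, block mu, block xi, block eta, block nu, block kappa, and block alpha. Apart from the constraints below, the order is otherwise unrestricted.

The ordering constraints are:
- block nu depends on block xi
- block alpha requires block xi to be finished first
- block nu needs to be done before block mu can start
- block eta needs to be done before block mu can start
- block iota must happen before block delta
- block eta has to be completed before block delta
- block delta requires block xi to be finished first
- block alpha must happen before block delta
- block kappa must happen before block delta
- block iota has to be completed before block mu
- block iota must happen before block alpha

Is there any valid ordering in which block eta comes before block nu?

No chain of constraints runs from block nu to block eta, so block nu is not required to come first.
So a valid ordering placing block eta earlier than block nu exists.

Yes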